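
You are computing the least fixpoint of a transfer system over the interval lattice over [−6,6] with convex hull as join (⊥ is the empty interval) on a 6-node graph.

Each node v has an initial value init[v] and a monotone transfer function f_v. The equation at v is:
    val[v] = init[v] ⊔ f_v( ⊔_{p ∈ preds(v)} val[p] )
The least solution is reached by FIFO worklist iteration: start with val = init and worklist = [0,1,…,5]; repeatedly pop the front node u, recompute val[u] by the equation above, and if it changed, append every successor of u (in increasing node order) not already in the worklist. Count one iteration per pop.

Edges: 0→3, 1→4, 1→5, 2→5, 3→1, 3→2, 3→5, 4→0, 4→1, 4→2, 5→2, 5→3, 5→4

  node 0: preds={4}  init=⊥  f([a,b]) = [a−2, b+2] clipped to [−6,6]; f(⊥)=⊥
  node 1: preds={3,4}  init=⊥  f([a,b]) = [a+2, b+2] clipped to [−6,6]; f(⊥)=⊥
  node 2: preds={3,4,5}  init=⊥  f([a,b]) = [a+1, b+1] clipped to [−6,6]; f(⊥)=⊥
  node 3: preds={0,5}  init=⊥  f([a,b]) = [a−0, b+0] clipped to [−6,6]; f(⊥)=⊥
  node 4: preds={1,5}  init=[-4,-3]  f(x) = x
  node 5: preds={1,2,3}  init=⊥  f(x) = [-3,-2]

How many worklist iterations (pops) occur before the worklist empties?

Trace (34 dequeues):
  [1] u=0 | in [-4,-3] | out [-6,-1] | prev ⊥ | push {}
  [2] u=1 | in [-4,-3] | out [-2,-1] | prev ⊥ | push {}
  [3] u=2 | in [-4,-3] | out [-3,-2] | prev ⊥ | push {}
  [4] u=3 | in [-6,-1] | out [-6,-1] | prev ⊥ | push {1,2}
  [5] u=4 | in [-2,-1] | out [-4,-1] | prev [-4,-3] | push {0}
  [6] u=5 | in [-6,-1] | out [-3,-2] | prev ⊥ | push {3,4}
  [7] u=1 | in [-6,-1] | out [-4,1] | prev [-2,-1] | push {5}
  [8] u=2 | in [-6,-1] | out [-5,0] | prev [-3,-2] | push {}
  [9] u=0 | in [-4,-1] | out [-6,1] | prev [-6,-1] | push {}
  [10] u=3 | in [-6,1] | out [-6,1] | prev [-6,-1] | push {1,2}
  [11] u=4 | in [-4,1] | out [-4,1] | prev [-4,-1] | push {0}
  [12] u=5 | in [-6,1] | out [-3,-2] | ==
  [13] u=1 | in [-6,1] | out [-4,3] | prev [-4,1] | push {4,5}
  [14] u=2 | in [-6,1] | out [-5,2] | prev [-5,0] | push {}
  [15] u=0 | in [-4,1] | out [-6,3] | prev [-6,1] | push {3}
  [16] u=4 | in [-4,3] | out [-4,3] | prev [-4,1] | push {0,1,2}
  [17] u=5 | in [-6,3] | out [-3,-2] | ==
  [18] u=3 | in [-6,3] | out [-6,3] | prev [-6,1] | push {5}
  [19] u=0 | in [-4,3] | out [-6,5] | prev [-6,3] | push {3}
  [20] u=1 | in [-6,3] | out [-4,5] | prev [-4,3] | push {4}
  [21] u=2 | in [-6,3] | out [-5,4] | prev [-5,2] | push {}
  [22] u=5 | in [-6,5] | out [-3,-2] | ==
  [23] u=3 | in [-6,5] | out [-6,5] | prev [-6,3] | push {1,2,5}
  [24] u=4 | in [-4,5] | out [-4,5] | prev [-4,3] | push {0}
  [25] u=1 | in [-6,5] | out [-4,6] | prev [-4,5] | push {4}
  [26] u=2 | in [-6,5] | out [-5,6] | prev [-5,4] | push {}
  [27] u=5 | in [-6,6] | out [-3,-2] | ==
  [28] u=0 | in [-4,5] | out [-6,6] | prev [-6,5] | push {3}
  [29] u=4 | in [-4,6] | out [-4,6] | prev [-4,5] | push {0,1,2}
  [30] u=3 | in [-6,6] | out [-6,6] | prev [-6,5] | push {5}
  [31] u=0 | in [-4,6] | out [-6,6] | ==
  [32] u=1 | in [-6,6] | out [-4,6] | ==
  [33] u=2 | in [-6,6] | out [-5,6] | ==
  [34] u=5 | in [-6,6] | out [-3,-2] | ==

Converged values:
  [0] [-6,6]
  [1] [-4,6]
  [2] [-5,6]
  [3] [-6,6]
  [4] [-4,6]
  [5] [-3,-2]

34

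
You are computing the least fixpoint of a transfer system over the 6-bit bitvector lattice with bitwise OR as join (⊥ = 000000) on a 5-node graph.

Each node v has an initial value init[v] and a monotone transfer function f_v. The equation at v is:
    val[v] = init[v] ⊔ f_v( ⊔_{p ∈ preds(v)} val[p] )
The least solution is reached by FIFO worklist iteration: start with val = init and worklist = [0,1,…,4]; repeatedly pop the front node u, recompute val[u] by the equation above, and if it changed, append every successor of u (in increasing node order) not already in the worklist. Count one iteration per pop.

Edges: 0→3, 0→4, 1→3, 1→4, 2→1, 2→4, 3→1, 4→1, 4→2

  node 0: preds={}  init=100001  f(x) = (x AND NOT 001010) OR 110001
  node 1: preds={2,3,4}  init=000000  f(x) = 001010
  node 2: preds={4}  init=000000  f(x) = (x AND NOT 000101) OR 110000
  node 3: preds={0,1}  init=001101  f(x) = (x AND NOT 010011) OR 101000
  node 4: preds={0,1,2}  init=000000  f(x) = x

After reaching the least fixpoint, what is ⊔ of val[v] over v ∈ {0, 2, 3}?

Iteration log — 9 steps:
  step 1. node 0  ⊔preds=000000  new=110001  old=100001  +wl: 
  step 2. node 1  ⊔preds=001101  new=001010  old=000000  +wl: 
  step 3. node 2  ⊔preds=000000  new=110000  old=000000  +wl: 1
  step 4. node 3  ⊔preds=111011  new=101101  old=001101  +wl: 
  step 5. node 4  ⊔preds=111011  new=111011  old=000000  +wl: 2
  step 6. node 1  ⊔preds=111111  new=001010  stable
  step 7. node 2  ⊔preds=111011  new=111010  old=110000  +wl: 1,4
  step 8. node 1  ⊔preds=111111  new=001010  stable
  step 9. node 4  ⊔preds=111011  new=111011  stable

Least fixpoint reached:
  node 0: 110001
  node 1: 001010
  node 2: 111010
  node 3: 101101
  node 4: 111011

111111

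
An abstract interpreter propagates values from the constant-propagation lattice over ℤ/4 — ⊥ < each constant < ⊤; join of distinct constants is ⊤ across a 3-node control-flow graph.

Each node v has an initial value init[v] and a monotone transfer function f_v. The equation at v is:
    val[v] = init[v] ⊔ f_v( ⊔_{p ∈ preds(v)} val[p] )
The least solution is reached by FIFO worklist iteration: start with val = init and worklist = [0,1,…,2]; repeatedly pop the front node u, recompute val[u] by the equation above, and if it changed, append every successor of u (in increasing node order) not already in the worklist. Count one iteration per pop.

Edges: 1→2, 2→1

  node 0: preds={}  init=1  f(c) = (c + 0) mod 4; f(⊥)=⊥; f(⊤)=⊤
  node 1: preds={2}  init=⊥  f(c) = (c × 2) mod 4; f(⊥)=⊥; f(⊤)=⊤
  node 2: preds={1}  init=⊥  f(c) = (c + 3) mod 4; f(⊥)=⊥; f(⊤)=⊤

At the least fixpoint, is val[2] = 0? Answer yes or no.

Trace (3 dequeues):
  [1] u=0 | in ⊥ | out 1 | ==
  [2] u=1 | in ⊥ | out ⊥ | ==
  [3] u=2 | in ⊥ | out ⊥ | ==

Converged values:
  [0] 1
  [1] ⊥
  [2] ⊥

no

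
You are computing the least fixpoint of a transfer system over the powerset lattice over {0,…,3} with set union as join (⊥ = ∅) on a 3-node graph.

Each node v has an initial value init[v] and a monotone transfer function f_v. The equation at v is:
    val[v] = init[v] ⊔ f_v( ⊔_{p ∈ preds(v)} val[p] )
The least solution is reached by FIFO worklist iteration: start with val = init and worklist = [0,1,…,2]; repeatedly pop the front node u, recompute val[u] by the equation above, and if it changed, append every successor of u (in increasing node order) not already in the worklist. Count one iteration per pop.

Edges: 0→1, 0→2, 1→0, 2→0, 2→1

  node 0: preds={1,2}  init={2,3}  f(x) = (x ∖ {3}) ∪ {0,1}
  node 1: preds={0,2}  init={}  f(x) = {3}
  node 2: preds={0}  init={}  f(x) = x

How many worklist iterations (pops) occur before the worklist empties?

5

Iteration log — 5 steps:
  step 1. node 0  ⊔preds={}  new={0,1,2,3}  old={2,3}  +wl: 
  step 2. node 1  ⊔preds={0,1,2,3}  new={3}  old={}  +wl: 0
  step 3. node 2  ⊔preds={0,1,2,3}  new={0,1,2,3}  old={}  +wl: 1
  step 4. node 0  ⊔preds={0,1,2,3}  new={0,1,2,3}  stable
  step 5. node 1  ⊔preds={0,1,2,3}  new={3}  stable

Least fixpoint reached:
  node 0: {0,1,2,3}
  node 1: {3}
  node 2: {0,1,2,3}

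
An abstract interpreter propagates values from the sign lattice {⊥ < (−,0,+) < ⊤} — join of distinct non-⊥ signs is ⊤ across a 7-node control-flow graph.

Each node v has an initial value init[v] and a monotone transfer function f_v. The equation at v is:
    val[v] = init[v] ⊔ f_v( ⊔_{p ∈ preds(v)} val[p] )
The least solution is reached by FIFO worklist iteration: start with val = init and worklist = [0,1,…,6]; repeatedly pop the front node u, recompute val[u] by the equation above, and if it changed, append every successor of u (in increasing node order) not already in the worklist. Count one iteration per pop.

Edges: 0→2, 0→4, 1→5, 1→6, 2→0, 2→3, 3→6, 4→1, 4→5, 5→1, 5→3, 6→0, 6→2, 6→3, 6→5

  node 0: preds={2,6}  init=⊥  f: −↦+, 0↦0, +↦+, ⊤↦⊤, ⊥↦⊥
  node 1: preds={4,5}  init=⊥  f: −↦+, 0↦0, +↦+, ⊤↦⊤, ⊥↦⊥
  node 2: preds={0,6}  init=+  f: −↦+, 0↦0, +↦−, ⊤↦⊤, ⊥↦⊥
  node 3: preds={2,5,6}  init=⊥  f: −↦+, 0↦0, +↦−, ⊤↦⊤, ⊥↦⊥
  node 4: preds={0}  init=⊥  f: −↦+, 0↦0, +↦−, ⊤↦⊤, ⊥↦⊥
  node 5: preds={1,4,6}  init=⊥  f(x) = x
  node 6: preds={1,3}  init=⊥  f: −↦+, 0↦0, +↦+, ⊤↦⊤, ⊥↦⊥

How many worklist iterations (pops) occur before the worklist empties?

18

Trace (18 dequeues):
  [1] u=0 | in + | out + | prev ⊥ | push {}
  [2] u=1 | in ⊥ | out ⊥ | ==
  [3] u=2 | in + | out ⊤ | prev + | push {0}
  [4] u=3 | in ⊤ | out ⊤ | prev ⊥ | push {}
  [5] u=4 | in + | out − | prev ⊥ | push {1}
  [6] u=5 | in − | out − | prev ⊥ | push {3}
  [7] u=6 | in ⊤ | out ⊤ | prev ⊥ | push {2,5}
  [8] u=0 | in ⊤ | out ⊤ | prev + | push {4}
  [9] u=1 | in − | out + | prev ⊥ | push {6}
  [10] u=3 | in ⊤ | out ⊤ | ==
  [11] u=2 | in ⊤ | out ⊤ | ==
  [12] u=5 | in ⊤ | out ⊤ | prev − | push {1,3}
  [13] u=4 | in ⊤ | out ⊤ | prev − | push {5}
  [14] u=6 | in ⊤ | out ⊤ | ==
  [15] u=1 | in ⊤ | out ⊤ | prev + | push {6}
  [16] u=3 | in ⊤ | out ⊤ | ==
  [17] u=5 | in ⊤ | out ⊤ | ==
  [18] u=6 | in ⊤ | out ⊤ | ==

Converged values:
  [0] ⊤
  [1] ⊤
  [2] ⊤
  [3] ⊤
  [4] ⊤
  [5] ⊤
  [6] ⊤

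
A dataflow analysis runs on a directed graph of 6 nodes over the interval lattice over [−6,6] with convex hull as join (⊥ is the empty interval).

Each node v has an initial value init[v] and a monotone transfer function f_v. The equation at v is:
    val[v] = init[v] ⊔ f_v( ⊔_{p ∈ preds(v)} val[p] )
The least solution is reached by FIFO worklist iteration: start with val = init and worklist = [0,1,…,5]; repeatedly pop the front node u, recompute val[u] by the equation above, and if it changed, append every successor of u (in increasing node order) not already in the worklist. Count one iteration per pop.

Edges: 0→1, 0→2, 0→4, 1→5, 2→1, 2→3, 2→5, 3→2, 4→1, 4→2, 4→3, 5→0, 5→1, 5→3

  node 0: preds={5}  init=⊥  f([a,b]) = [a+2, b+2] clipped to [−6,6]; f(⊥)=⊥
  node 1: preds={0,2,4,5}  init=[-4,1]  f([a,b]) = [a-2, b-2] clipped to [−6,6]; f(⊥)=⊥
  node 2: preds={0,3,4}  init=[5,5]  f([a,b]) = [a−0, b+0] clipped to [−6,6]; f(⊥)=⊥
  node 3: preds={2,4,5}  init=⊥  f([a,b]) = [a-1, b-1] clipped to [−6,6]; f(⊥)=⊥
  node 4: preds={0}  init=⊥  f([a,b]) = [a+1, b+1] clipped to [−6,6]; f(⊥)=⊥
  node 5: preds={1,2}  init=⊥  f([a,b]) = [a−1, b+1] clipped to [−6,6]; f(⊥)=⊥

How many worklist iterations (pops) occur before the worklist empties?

Iteration log — 22 steps:
  step 1. node 0  ⊔preds=⊥  new=⊥  stable
  step 2. node 1  ⊔preds=[5,5]  new=[-4,3]  old=[-4,1]  +wl: 
  step 3. node 2  ⊔preds=⊥  new=[5,5]  stable
  step 4. node 3  ⊔preds=[5,5]  new=[4,4]  old=⊥  +wl: 2
  step 5. node 4  ⊔preds=⊥  new=⊥  stable
  step 6. node 5  ⊔preds=[-4,5]  new=[-5,6]  old=⊥  +wl: 0,1,3
  step 7. node 2  ⊔preds=[4,4]  new=[4,5]  old=[5,5]  +wl: 5
  step 8. node 0  ⊔preds=[-5,6]  new=[-3,6]  old=⊥  +wl: 2,4
  step 9. node 1  ⊔preds=[-5,6]  new=[-6,4]  old=[-4,3]  +wl: 
  step 10. node 3  ⊔preds=[-5,6]  new=[-6,5]  old=[4,4]  +wl: 
  step 11. node 5  ⊔preds=[-6,5]  new=[-6,6]  old=[-5,6]  +wl: 0,1,3
  step 12. node 2  ⊔preds=[-6,6]  new=[-6,6]  old=[4,5]  +wl: 5
  step 13. node 4  ⊔preds=[-3,6]  new=[-2,6]  old=⊥  +wl: 2
  step 14. node 0  ⊔preds=[-6,6]  new=[-4,6]  old=[-3,6]  +wl: 4
  step 15. node 1  ⊔preds=[-6,6]  new=[-6,4]  stable
  step 16. node 3  ⊔preds=[-6,6]  new=[-6,5]  stable
  step 17. node 5  ⊔preds=[-6,6]  new=[-6,6]  stable
  step 18. node 2  ⊔preds=[-6,6]  new=[-6,6]  stable
  step 19. node 4  ⊔preds=[-4,6]  new=[-3,6]  old=[-2,6]  +wl: 1,2,3
  step 20. node 1  ⊔preds=[-6,6]  new=[-6,4]  stable
  step 21. node 2  ⊔preds=[-6,6]  new=[-6,6]  stable
  step 22. node 3  ⊔preds=[-6,6]  new=[-6,5]  stable

Least fixpoint reached:
  node 0: [-4,6]
  node 1: [-6,4]
  node 2: [-6,6]
  node 3: [-6,5]
  node 4: [-3,6]
  node 5: [-6,6]

22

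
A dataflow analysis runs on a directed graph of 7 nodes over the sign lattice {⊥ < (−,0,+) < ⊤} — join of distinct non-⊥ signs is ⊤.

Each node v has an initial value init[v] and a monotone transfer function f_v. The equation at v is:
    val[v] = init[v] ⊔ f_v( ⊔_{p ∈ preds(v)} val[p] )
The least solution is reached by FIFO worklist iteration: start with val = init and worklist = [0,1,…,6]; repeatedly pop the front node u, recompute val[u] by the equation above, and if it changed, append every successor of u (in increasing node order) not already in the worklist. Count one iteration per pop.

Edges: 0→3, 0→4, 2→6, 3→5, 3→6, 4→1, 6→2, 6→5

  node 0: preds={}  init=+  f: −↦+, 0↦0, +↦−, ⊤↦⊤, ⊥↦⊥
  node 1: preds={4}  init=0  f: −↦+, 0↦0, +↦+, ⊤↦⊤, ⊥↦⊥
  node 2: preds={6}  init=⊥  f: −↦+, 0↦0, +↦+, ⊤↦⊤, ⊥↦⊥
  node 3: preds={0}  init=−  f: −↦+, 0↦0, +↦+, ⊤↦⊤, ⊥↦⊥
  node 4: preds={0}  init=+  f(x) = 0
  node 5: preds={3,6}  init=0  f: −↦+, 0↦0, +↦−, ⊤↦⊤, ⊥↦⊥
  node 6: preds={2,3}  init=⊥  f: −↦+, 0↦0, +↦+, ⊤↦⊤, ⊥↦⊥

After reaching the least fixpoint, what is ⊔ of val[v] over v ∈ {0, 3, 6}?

Iteration log — 11 steps:
  step 1. node 0  ⊔preds=⊥  new=+  stable
  step 2. node 1  ⊔preds=+  new=⊤  old=0  +wl: 
  step 3. node 2  ⊔preds=⊥  new=⊥  stable
  step 4. node 3  ⊔preds=+  new=⊤  old=−  +wl: 
  step 5. node 4  ⊔preds=+  new=⊤  old=+  +wl: 1
  step 6. node 5  ⊔preds=⊤  new=⊤  old=0  +wl: 
  step 7. node 6  ⊔preds=⊤  new=⊤  old=⊥  +wl: 2,5
  step 8. node 1  ⊔preds=⊤  new=⊤  stable
  step 9. node 2  ⊔preds=⊤  new=⊤  old=⊥  +wl: 6
  step 10. node 5  ⊔preds=⊤  new=⊤  stable
  step 11. node 6  ⊔preds=⊤  new=⊤  stable

Least fixpoint reached:
  node 0: +
  node 1: ⊤
  node 2: ⊤
  node 3: ⊤
  node 4: ⊤
  node 5: ⊤
  node 6: ⊤

⊤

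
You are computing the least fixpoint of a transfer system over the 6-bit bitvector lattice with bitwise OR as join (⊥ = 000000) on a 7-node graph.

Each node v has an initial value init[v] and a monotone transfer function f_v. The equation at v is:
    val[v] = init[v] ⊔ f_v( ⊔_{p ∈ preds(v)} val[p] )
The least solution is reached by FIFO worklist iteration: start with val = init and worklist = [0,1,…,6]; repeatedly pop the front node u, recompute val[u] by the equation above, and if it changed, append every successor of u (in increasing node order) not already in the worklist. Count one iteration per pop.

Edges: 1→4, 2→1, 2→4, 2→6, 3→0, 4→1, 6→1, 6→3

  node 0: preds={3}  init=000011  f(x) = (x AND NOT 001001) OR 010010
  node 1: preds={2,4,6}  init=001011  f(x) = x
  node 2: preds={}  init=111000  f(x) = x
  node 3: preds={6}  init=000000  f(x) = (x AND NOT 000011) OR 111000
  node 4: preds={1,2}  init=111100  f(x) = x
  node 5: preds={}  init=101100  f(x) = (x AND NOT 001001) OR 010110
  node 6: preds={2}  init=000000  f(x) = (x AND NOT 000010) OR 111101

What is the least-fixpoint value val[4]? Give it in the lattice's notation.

111111

Iteration log — 11 steps:
  step 1. node 0  ⊔preds=000000  new=010011  old=000011  +wl: 
  step 2. node 1  ⊔preds=111100  new=111111  old=001011  +wl: 
  step 3. node 2  ⊔preds=000000  new=111000  stable
  step 4. node 3  ⊔preds=000000  new=111000  old=000000  +wl: 0
  step 5. node 4  ⊔preds=111111  new=111111  old=111100  +wl: 1
  step 6. node 5  ⊔preds=000000  new=111110  old=101100  +wl: 
  step 7. node 6  ⊔preds=111000  new=111101  old=000000  +wl: 3
  step 8. node 0  ⊔preds=111000  new=110011  old=010011  +wl: 
  step 9. node 1  ⊔preds=111111  new=111111  stable
  step 10. node 3  ⊔preds=111101  new=111100  old=111000  +wl: 0
  step 11. node 0  ⊔preds=111100  new=110111  old=110011  +wl: 

Least fixpoint reached:
  node 0: 110111
  node 1: 111111
  node 2: 111000
  node 3: 111100
  node 4: 111111
  node 5: 111110
  node 6: 111101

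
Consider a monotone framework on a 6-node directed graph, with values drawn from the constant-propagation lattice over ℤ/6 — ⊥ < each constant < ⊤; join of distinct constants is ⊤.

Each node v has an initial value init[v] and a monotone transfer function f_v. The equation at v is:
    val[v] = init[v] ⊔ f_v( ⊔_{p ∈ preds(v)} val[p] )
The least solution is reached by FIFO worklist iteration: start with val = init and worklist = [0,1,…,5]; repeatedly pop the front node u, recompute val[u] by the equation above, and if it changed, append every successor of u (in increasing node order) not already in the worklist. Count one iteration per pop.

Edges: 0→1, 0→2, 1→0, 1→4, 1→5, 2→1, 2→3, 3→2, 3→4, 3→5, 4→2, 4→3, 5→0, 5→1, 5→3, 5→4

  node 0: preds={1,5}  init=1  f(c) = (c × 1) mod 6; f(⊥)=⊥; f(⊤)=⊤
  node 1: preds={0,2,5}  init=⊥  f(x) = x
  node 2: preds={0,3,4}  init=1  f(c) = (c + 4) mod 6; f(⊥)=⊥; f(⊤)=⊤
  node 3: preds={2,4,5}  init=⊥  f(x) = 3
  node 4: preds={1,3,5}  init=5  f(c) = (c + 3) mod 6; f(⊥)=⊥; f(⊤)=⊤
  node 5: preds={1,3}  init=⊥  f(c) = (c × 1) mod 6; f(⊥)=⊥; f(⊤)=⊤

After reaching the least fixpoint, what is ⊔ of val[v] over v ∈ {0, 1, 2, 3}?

Iteration log — 13 steps:
  step 1. node 0  ⊔preds=⊥  new=1  stable
  step 2. node 1  ⊔preds=1  new=1  old=⊥  +wl: 0
  step 3. node 2  ⊔preds=⊤  new=⊤  old=1  +wl: 1
  step 4. node 3  ⊔preds=⊤  new=3  old=⊥  +wl: 2
  step 5. node 4  ⊔preds=⊤  new=⊤  old=5  +wl: 3
  step 6. node 5  ⊔preds=⊤  new=⊤  old=⊥  +wl: 4
  step 7. node 0  ⊔preds=⊤  new=⊤  old=1  +wl: 
  step 8. node 1  ⊔preds=⊤  new=⊤  old=1  +wl: 0,5
  step 9. node 2  ⊔preds=⊤  new=⊤  stable
  step 10. node 3  ⊔preds=⊤  new=3  stable
  step 11. node 4  ⊔preds=⊤  new=⊤  stable
  step 12. node 0  ⊔preds=⊤  new=⊤  stable
  step 13. node 5  ⊔preds=⊤  new=⊤  stable

Least fixpoint reached:
  node 0: ⊤
  node 1: ⊤
  node 2: ⊤
  node 3: 3
  node 4: ⊤
  node 5: ⊤

⊤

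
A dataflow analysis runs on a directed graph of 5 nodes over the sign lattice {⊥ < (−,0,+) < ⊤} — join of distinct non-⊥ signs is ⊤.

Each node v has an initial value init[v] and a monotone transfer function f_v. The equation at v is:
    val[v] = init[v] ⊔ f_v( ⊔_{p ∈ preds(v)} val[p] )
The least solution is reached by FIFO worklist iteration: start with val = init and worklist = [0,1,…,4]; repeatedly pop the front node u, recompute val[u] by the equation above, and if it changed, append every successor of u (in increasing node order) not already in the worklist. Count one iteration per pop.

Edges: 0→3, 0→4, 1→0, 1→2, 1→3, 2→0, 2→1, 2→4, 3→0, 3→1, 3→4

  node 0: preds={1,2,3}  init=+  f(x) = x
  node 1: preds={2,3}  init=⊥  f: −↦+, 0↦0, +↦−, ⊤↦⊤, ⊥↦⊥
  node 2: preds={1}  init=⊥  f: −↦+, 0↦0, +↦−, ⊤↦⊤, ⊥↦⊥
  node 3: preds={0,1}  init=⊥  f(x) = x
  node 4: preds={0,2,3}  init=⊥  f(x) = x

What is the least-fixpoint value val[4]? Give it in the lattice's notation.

Trace (19 dequeues):
  [1] u=0 | in ⊥ | out + | ==
  [2] u=1 | in ⊥ | out ⊥ | ==
  [3] u=2 | in ⊥ | out ⊥ | ==
  [4] u=3 | in + | out + | prev ⊥ | push {0,1}
  [5] u=4 | in + | out + | prev ⊥ | push {}
  [6] u=0 | in + | out + | ==
  [7] u=1 | in + | out − | prev ⊥ | push {0,2,3}
  [8] u=0 | in ⊤ | out ⊤ | prev + | push {4}
  [9] u=2 | in − | out + | prev ⊥ | push {0,1}
  [10] u=3 | in ⊤ | out ⊤ | prev + | push {}
  [11] u=4 | in ⊤ | out ⊤ | prev + | push {}
  [12] u=0 | in ⊤ | out ⊤ | ==
  [13] u=1 | in ⊤ | out ⊤ | prev − | push {0,2,3}
  [14] u=0 | in ⊤ | out ⊤ | ==
  [15] u=2 | in ⊤ | out ⊤ | prev + | push {0,1,4}
  [16] u=3 | in ⊤ | out ⊤ | ==
  [17] u=0 | in ⊤ | out ⊤ | ==
  [18] u=1 | in ⊤ | out ⊤ | ==
  [19] u=4 | in ⊤ | out ⊤ | ==

Converged values:
  [0] ⊤
  [1] ⊤
  [2] ⊤
  [3] ⊤
  [4] ⊤

⊤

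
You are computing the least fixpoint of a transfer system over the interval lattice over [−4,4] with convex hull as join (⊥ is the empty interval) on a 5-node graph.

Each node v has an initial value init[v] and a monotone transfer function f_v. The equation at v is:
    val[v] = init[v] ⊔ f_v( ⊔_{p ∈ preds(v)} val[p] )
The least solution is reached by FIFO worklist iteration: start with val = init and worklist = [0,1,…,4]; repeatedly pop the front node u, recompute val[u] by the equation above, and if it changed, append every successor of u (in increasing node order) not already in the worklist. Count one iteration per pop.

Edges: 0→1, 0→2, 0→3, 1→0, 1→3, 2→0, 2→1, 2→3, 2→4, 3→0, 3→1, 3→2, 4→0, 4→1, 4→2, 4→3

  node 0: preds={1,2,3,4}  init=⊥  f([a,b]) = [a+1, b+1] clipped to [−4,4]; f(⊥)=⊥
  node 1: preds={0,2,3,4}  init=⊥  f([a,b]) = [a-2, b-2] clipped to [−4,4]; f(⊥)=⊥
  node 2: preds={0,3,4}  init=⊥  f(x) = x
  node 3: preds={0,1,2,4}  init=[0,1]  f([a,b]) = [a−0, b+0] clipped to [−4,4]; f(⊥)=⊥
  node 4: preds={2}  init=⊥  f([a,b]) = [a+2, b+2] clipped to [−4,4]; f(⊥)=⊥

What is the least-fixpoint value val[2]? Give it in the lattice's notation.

[-4,4]

Iteration log — 21 steps:
  step 1. node 0  ⊔preds=[0,1]  new=[1,2]  old=⊥  +wl: 
  step 2. node 1  ⊔preds=[0,2]  new=[-2,0]  old=⊥  +wl: 0
  step 3. node 2  ⊔preds=[0,2]  new=[0,2]  old=⊥  +wl: 1
  step 4. node 3  ⊔preds=[-2,2]  new=[-2,2]  old=[0,1]  +wl: 2
  step 5. node 4  ⊔preds=[0,2]  new=[2,4]  old=⊥  +wl: 3
  step 6. node 0  ⊔preds=[-2,4]  new=[-1,4]  old=[1,2]  +wl: 
  step 7. node 1  ⊔preds=[-2,4]  new=[-4,2]  old=[-2,0]  +wl: 0
  step 8. node 2  ⊔preds=[-2,4]  new=[-2,4]  old=[0,2]  +wl: 1,4
  step 9. node 3  ⊔preds=[-4,4]  new=[-4,4]  old=[-2,2]  +wl: 2
  step 10. node 0  ⊔preds=[-4,4]  new=[-3,4]  old=[-1,4]  +wl: 3
  step 11. node 1  ⊔preds=[-4,4]  new=[-4,2]  stable
  step 12. node 4  ⊔preds=[-2,4]  new=[0,4]  old=[2,4]  +wl: 0,1
  step 13. node 2  ⊔preds=[-4,4]  new=[-4,4]  old=[-2,4]  +wl: 4
  step 14. node 3  ⊔preds=[-4,4]  new=[-4,4]  stable
  step 15. node 0  ⊔preds=[-4,4]  new=[-3,4]  stable
  step 16. node 1  ⊔preds=[-4,4]  new=[-4,2]  stable
  step 17. node 4  ⊔preds=[-4,4]  new=[-2,4]  old=[0,4]  +wl: 0,1,2,3
  step 18. node 0  ⊔preds=[-4,4]  new=[-3,4]  stable
  step 19. node 1  ⊔preds=[-4,4]  new=[-4,2]  stable
  step 20. node 2  ⊔preds=[-4,4]  new=[-4,4]  stable
  step 21. node 3  ⊔preds=[-4,4]  new=[-4,4]  stable

Least fixpoint reached:
  node 0: [-3,4]
  node 1: [-4,2]
  node 2: [-4,4]
  node 3: [-4,4]
  node 4: [-2,4]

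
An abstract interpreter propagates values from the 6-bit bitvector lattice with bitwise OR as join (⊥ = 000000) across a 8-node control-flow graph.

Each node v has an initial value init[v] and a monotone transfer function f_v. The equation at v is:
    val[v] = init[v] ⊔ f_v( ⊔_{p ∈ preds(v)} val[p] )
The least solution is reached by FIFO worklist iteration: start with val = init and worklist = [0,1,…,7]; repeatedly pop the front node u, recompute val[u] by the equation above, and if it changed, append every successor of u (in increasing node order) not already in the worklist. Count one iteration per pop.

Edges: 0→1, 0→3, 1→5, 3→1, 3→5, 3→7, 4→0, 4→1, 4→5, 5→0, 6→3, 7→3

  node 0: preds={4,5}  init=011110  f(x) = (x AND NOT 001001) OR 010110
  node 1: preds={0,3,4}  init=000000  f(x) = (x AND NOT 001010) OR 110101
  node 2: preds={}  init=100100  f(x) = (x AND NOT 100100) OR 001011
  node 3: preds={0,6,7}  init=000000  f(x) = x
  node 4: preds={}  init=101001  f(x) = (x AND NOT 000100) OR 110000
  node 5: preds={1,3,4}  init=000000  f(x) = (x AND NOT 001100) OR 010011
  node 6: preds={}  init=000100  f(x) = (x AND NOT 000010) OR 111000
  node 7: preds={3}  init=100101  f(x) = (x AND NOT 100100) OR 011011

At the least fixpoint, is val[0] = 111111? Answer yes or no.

Worklist (11 pops):
  #1 pop 0: in=101001 → 111110 (was 011110); enqueue []
  #2 pop 1: in=111111 → 110101 (was 000000); enqueue []
  #3 pop 2: in=000000 → 101111 (was 100100); enqueue []
  #4 pop 3: in=111111 → 111111 (was 000000); enqueue [1]
  #5 pop 4: in=000000 → 111001 (was 101001); enqueue [0]
  #6 pop 5: in=111111 → 110011 (was 000000); enqueue []
  #7 pop 6: in=000000 → 111100 (was 000100); enqueue [3]
  #8 pop 7: in=111111 → 111111 (was 100101); enqueue []
  #9 pop 1: in=111111 → 110101 (no change)
  #10 pop 0: in=111011 → 111110 (no change)
  #11 pop 3: in=111111 → 111111 (no change)

Fixpoint:
  val[0] = 111110
  val[1] = 110101
  val[2] = 101111
  val[3] = 111111
  val[4] = 111001
  val[5] = 110011
  val[6] = 111100
  val[7] = 111111

no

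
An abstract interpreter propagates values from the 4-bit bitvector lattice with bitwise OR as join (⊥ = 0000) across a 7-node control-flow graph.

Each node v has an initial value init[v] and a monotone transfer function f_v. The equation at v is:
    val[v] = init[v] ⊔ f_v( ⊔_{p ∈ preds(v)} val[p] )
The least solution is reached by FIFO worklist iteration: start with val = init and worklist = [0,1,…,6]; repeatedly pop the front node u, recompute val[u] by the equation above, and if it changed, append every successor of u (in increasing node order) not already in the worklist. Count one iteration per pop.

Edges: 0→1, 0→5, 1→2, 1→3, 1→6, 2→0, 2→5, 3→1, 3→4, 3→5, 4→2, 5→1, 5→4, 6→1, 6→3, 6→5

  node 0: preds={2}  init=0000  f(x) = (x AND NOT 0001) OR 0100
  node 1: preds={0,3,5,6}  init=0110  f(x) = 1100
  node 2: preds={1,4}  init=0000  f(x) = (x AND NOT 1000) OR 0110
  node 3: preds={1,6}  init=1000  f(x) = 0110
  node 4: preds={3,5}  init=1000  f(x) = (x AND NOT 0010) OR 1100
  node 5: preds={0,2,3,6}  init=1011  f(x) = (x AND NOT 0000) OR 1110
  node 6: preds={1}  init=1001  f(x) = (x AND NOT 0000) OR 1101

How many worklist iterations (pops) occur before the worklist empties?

14

Worklist (14 pops):
  #1 pop 0: in=0000 → 0100 (was 0000); enqueue []
  #2 pop 1: in=1111 → 1110 (was 0110); enqueue []
  #3 pop 2: in=1110 → 0110 (was 0000); enqueue [0]
  #4 pop 3: in=1111 → 1110 (was 1000); enqueue [1]
  #5 pop 4: in=1111 → 1101 (was 1000); enqueue [2]
  #6 pop 5: in=1111 → 1111 (was 1011); enqueue [4]
  #7 pop 6: in=1110 → 1111 (was 1001); enqueue [3,5]
  #8 pop 0: in=0110 → 0110 (was 0100); enqueue []
  #9 pop 1: in=1111 → 1110 (no change)
  #10 pop 2: in=1111 → 0111 (was 0110); enqueue [0]
  #11 pop 4: in=1111 → 1101 (no change)
  #12 pop 3: in=1111 → 1110 (no change)
  #13 pop 5: in=1111 → 1111 (no change)
  #14 pop 0: in=0111 → 0110 (no change)

Fixpoint:
  val[0] = 0110
  val[1] = 1110
  val[2] = 0111
  val[3] = 1110
  val[4] = 1101
  val[5] = 1111
  val[6] = 1111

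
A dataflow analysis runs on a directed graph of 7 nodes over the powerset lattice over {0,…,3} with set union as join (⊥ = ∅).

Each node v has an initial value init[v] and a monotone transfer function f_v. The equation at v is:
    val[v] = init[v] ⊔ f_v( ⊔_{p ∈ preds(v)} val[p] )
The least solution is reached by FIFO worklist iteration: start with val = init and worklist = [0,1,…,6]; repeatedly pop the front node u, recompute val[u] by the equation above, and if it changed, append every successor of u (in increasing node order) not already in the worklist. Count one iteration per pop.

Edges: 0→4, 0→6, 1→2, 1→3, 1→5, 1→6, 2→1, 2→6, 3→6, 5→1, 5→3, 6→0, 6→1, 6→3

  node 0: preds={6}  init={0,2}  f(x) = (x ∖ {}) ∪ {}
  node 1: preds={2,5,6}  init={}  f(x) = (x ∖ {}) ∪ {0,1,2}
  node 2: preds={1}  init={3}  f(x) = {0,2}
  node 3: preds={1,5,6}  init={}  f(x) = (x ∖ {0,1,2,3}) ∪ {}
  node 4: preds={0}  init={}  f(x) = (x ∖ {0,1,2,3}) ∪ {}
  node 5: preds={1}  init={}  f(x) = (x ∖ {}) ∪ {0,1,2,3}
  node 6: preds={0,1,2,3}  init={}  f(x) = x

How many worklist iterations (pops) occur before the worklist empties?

Iteration log — 12 steps:
  step 1. node 0  ⊔preds={}  new={0,2}  stable
  step 2. node 1  ⊔preds={3}  new={0,1,2,3}  old={}  +wl: 
  step 3. node 2  ⊔preds={0,1,2,3}  new={0,2,3}  old={3}  +wl: 1
  step 4. node 3  ⊔preds={0,1,2,3}  new={}  stable
  step 5. node 4  ⊔preds={0,2}  new={}  stable
  step 6. node 5  ⊔preds={0,1,2,3}  new={0,1,2,3}  old={}  +wl: 3
  step 7. node 6  ⊔preds={0,1,2,3}  new={0,1,2,3}  old={}  +wl: 0
  step 8. node 1  ⊔preds={0,1,2,3}  new={0,1,2,3}  stable
  step 9. node 3  ⊔preds={0,1,2,3}  new={}  stable
  step 10. node 0  ⊔preds={0,1,2,3}  new={0,1,2,3}  old={0,2}  +wl: 4,6
  step 11. node 4  ⊔preds={0,1,2,3}  new={}  stable
  step 12. node 6  ⊔preds={0,1,2,3}  new={0,1,2,3}  stable

Least fixpoint reached:
  node 0: {0,1,2,3}
  node 1: {0,1,2,3}
  node 2: {0,2,3}
  node 3: {}
  node 4: {}
  node 5: {0,1,2,3}
  node 6: {0,1,2,3}

12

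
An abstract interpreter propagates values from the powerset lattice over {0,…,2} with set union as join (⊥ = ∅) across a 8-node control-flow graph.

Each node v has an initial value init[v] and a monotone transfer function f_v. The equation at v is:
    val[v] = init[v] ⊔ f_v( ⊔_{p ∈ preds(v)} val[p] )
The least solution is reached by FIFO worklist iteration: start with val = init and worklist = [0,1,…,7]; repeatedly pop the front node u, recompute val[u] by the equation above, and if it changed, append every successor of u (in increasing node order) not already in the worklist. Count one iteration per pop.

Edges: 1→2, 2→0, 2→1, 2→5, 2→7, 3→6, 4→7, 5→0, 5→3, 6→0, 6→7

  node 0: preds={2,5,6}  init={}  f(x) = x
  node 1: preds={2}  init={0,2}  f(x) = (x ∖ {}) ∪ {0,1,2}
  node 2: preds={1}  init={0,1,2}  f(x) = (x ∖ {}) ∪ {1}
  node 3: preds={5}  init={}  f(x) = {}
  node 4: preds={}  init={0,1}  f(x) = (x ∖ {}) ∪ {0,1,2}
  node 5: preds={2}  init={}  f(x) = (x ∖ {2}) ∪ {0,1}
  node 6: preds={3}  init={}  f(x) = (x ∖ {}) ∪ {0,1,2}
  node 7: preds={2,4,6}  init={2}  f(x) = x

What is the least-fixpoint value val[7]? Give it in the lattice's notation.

Trace (10 dequeues):
  [1] u=0 | in {0,1,2} | out {0,1,2} | prev {} | push {}
  [2] u=1 | in {0,1,2} | out {0,1,2} | prev {0,2} | push {}
  [3] u=2 | in {0,1,2} | out {0,1,2} | ==
  [4] u=3 | in {} | out {} | ==
  [5] u=4 | in {} | out {0,1,2} | prev {0,1} | push {}
  [6] u=5 | in {0,1,2} | out {0,1} | prev {} | push {0,3}
  [7] u=6 | in {} | out {0,1,2} | prev {} | push {}
  [8] u=7 | in {0,1,2} | out {0,1,2} | prev {2} | push {}
  [9] u=0 | in {0,1,2} | out {0,1,2} | ==
  [10] u=3 | in {0,1} | out {} | ==

Converged values:
  [0] {0,1,2}
  [1] {0,1,2}
  [2] {0,1,2}
  [3] {}
  [4] {0,1,2}
  [5] {0,1}
  [6] {0,1,2}
  [7] {0,1,2}

{0,1,2}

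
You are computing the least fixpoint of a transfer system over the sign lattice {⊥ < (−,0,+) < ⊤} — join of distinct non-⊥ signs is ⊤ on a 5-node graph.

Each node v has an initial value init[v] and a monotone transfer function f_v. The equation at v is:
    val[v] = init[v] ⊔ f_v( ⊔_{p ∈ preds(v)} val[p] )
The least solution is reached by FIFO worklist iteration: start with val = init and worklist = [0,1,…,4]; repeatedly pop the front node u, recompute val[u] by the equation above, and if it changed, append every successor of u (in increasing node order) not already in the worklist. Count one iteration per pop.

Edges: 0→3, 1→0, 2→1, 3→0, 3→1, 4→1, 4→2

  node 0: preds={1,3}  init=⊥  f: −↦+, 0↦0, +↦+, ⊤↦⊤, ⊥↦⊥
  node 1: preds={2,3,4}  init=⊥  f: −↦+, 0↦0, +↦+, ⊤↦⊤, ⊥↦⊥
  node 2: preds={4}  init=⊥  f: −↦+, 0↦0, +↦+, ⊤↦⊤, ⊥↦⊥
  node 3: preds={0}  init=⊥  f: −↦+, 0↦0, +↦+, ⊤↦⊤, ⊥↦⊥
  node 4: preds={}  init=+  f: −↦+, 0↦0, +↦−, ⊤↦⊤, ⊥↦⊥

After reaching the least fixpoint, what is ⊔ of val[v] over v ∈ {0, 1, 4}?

Iteration log — 10 steps:
  step 1. node 0  ⊔preds=⊥  new=⊥  stable
  step 2. node 1  ⊔preds=+  new=+  old=⊥  +wl: 0
  step 3. node 2  ⊔preds=+  new=+  old=⊥  +wl: 1
  step 4. node 3  ⊔preds=⊥  new=⊥  stable
  step 5. node 4  ⊔preds=⊥  new=+  stable
  step 6. node 0  ⊔preds=+  new=+  old=⊥  +wl: 3
  step 7. node 1  ⊔preds=+  new=+  stable
  step 8. node 3  ⊔preds=+  new=+  old=⊥  +wl: 0,1
  step 9. node 0  ⊔preds=+  new=+  stable
  step 10. node 1  ⊔preds=+  new=+  stable

Least fixpoint reached:
  node 0: +
  node 1: +
  node 2: +
  node 3: +
  node 4: +

+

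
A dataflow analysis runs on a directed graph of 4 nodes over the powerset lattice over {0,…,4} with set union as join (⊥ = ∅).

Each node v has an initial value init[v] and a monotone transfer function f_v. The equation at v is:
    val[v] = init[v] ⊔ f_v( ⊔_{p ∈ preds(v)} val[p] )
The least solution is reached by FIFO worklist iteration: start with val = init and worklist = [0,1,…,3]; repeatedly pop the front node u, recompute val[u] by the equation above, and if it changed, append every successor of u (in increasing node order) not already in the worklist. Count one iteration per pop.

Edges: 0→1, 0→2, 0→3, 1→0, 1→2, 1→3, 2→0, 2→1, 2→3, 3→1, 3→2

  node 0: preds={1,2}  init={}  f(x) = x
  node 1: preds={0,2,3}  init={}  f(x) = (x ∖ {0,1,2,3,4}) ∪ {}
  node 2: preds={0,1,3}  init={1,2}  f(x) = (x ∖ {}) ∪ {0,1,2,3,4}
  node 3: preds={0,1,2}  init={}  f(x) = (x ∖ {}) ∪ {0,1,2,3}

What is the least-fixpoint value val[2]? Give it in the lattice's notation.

Trace (8 dequeues):
  [1] u=0 | in {1,2} | out {1,2} | prev {} | push {}
  [2] u=1 | in {1,2} | out {} | ==
  [3] u=2 | in {1,2} | out {0,1,2,3,4} | prev {1,2} | push {0,1}
  [4] u=3 | in {0,1,2,3,4} | out {0,1,2,3,4} | prev {} | push {2}
  [5] u=0 | in {0,1,2,3,4} | out {0,1,2,3,4} | prev {1,2} | push {3}
  [6] u=1 | in {0,1,2,3,4} | out {} | ==
  [7] u=2 | in {0,1,2,3,4} | out {0,1,2,3,4} | ==
  [8] u=3 | in {0,1,2,3,4} | out {0,1,2,3,4} | ==

Converged values:
  [0] {0,1,2,3,4}
  [1] {}
  [2] {0,1,2,3,4}
  [3] {0,1,2,3,4}

{0,1,2,3,4}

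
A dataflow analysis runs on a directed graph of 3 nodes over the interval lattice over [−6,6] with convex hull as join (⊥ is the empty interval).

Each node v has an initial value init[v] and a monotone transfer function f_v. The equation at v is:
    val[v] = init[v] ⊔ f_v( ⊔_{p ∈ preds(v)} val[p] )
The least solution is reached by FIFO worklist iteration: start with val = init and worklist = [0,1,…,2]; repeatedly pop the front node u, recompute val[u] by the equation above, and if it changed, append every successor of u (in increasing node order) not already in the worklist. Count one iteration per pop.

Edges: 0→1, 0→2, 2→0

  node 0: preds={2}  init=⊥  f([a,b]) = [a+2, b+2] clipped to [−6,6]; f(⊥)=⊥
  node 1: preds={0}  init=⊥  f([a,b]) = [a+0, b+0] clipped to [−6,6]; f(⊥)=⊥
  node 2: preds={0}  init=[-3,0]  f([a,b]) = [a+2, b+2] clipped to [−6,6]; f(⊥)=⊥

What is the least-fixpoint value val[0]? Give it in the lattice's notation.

Trace (7 dequeues):
  [1] u=0 | in [-3,0] | out [-1,2] | prev ⊥ | push {}
  [2] u=1 | in [-1,2] | out [-1,2] | prev ⊥ | push {}
  [3] u=2 | in [-1,2] | out [-3,4] | prev [-3,0] | push {0}
  [4] u=0 | in [-3,4] | out [-1,6] | prev [-1,2] | push {1,2}
  [5] u=1 | in [-1,6] | out [-1,6] | prev [-1,2] | push {}
  [6] u=2 | in [-1,6] | out [-3,6] | prev [-3,4] | push {0}
  [7] u=0 | in [-3,6] | out [-1,6] | ==

Converged values:
  [0] [-1,6]
  [1] [-1,6]
  [2] [-3,6]

[-1,6]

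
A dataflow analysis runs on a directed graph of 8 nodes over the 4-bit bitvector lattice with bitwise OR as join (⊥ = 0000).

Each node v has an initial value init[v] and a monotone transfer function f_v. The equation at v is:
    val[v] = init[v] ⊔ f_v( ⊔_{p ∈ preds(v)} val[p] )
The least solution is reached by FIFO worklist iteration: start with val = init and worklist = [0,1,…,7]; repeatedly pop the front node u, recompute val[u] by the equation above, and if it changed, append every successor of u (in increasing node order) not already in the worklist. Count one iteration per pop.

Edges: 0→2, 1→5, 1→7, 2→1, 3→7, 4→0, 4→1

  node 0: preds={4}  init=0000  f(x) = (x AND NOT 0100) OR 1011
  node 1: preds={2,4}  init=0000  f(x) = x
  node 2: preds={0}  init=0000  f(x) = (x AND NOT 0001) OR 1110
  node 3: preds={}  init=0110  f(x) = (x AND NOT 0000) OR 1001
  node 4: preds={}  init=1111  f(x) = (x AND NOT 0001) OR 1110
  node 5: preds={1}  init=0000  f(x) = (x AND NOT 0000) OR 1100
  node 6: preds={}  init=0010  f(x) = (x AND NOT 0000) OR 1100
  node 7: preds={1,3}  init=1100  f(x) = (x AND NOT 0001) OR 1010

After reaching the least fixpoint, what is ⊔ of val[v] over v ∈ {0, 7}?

1111

Trace (9 dequeues):
  [1] u=0 | in 1111 | out 1011 | prev 0000 | push {}
  [2] u=1 | in 1111 | out 1111 | prev 0000 | push {}
  [3] u=2 | in 1011 | out 1110 | prev 0000 | push {1}
  [4] u=3 | in 0000 | out 1111 | prev 0110 | push {}
  [5] u=4 | in 0000 | out 1111 | ==
  [6] u=5 | in 1111 | out 1111 | prev 0000 | push {}
  [7] u=6 | in 0000 | out 1110 | prev 0010 | push {}
  [8] u=7 | in 1111 | out 1110 | prev 1100 | push {}
  [9] u=1 | in 1111 | out 1111 | ==

Converged values:
  [0] 1011
  [1] 1111
  [2] 1110
  [3] 1111
  [4] 1111
  [5] 1111
  [6] 1110
  [7] 1110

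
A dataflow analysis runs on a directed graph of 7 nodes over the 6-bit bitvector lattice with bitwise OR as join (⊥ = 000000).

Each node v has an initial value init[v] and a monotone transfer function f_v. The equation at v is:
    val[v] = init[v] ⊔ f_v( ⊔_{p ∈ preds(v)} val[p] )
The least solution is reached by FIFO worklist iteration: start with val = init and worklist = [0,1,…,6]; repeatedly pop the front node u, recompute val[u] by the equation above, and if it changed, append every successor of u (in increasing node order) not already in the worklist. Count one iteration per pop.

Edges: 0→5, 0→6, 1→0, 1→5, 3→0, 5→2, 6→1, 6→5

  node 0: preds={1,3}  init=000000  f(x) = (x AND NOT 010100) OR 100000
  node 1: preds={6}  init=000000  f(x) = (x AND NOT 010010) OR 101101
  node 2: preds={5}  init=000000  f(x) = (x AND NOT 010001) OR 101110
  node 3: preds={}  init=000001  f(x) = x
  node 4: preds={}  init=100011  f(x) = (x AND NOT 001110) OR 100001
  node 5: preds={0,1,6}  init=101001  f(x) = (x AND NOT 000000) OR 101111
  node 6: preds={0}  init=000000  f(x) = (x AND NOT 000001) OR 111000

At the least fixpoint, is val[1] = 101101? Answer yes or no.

Iteration log — 13 steps:
  step 1. node 0  ⊔preds=000001  new=100001  old=000000  +wl: 
  step 2. node 1  ⊔preds=000000  new=101101  old=000000  +wl: 0
  step 3. node 2  ⊔preds=101001  new=101110  old=000000  +wl: 
  step 4. node 3  ⊔preds=000000  new=000001  stable
  step 5. node 4  ⊔preds=000000  new=100011  stable
  step 6. node 5  ⊔preds=101101  new=101111  old=101001  +wl: 2
  step 7. node 6  ⊔preds=100001  new=111000  old=000000  +wl: 1,5
  step 8. node 0  ⊔preds=101101  new=101001  old=100001  +wl: 6
  step 9. node 2  ⊔preds=101111  new=101110  stable
  step 10. node 1  ⊔preds=111000  new=101101  stable
  step 11. node 5  ⊔preds=111101  new=111111  old=101111  +wl: 2
  step 12. node 6  ⊔preds=101001  new=111000  stable
  step 13. node 2  ⊔preds=111111  new=101110  stable

Least fixpoint reached:
  node 0: 101001
  node 1: 101101
  node 2: 101110
  node 3: 000001
  node 4: 100011
  node 5: 111111
  node 6: 111000

yes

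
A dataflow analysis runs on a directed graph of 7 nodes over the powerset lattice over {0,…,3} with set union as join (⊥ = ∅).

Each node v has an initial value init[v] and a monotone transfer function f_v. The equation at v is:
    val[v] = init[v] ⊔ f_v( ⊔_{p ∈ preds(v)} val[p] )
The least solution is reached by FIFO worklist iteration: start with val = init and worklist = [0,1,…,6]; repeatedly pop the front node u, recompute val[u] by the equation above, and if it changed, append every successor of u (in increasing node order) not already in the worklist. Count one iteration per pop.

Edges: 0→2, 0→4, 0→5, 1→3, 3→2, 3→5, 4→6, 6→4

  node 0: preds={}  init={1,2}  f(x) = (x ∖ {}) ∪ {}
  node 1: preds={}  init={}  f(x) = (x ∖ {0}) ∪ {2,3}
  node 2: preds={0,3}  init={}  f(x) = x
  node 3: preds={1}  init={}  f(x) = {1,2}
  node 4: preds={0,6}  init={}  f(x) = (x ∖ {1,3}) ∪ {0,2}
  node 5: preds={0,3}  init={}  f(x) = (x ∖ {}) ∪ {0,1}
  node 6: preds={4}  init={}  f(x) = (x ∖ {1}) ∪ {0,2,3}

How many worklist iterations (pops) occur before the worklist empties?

9

Trace (9 dequeues):
  [1] u=0 | in {} | out {1,2} | ==
  [2] u=1 | in {} | out {2,3} | prev {} | push {}
  [3] u=2 | in {1,2} | out {1,2} | prev {} | push {}
  [4] u=3 | in {2,3} | out {1,2} | prev {} | push {2}
  [5] u=4 | in {1,2} | out {0,2} | prev {} | push {}
  [6] u=5 | in {1,2} | out {0,1,2} | prev {} | push {}
  [7] u=6 | in {0,2} | out {0,2,3} | prev {} | push {4}
  [8] u=2 | in {1,2} | out {1,2} | ==
  [9] u=4 | in {0,1,2,3} | out {0,2} | ==

Converged values:
  [0] {1,2}
  [1] {2,3}
  [2] {1,2}
  [3] {1,2}
  [4] {0,2}
  [5] {0,1,2}
  [6] {0,2,3}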